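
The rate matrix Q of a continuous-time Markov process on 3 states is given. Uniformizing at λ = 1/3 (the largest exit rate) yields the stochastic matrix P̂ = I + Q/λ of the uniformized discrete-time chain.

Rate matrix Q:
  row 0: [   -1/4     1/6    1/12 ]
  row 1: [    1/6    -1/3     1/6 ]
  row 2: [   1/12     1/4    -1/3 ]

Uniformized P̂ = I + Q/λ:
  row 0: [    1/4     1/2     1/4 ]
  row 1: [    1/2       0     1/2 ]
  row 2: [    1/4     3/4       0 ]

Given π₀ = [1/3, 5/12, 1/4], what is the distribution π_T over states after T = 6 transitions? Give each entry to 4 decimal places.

π = [0.3437, 0.3823, 0.2740]

t=0: π = [0.3333, 0.4167, 0.2500]
t=1: π = [0.3542, 0.3542, 0.2917]
t=2: π = [0.3385, 0.3958, 0.2656]
t=3: π = [0.3490, 0.3685, 0.2826]
t=4: π = [0.3421, 0.3864, 0.2715]
t=5: π = [0.3466, 0.3747, 0.2787]
t=6: π = [0.3437, 0.3823, 0.2740]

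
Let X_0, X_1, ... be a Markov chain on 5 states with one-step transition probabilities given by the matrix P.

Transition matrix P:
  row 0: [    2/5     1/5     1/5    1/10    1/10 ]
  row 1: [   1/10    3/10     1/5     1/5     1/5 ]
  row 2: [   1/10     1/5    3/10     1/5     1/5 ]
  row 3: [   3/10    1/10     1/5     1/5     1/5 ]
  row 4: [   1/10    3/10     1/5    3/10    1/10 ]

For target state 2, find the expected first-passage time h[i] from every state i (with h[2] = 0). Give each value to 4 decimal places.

h = [5.0000, 5.0000, 0.0000, 5.0000, 5.0000]

First-step conditioning: h[2] = 0; for i ≠ 2, h[i] = 1 + Σ_k P[i][k]·h[k].
  h[0] = 1 + 2/5·h[0] + 1/5·h[1] + 1/10·h[3] + 1/10·h[4]
  h[1] = 1 + 1/10·h[0] + 3/10·h[1] + 1/5·h[3] + 1/5·h[4]
  h[3] = 1 + 3/10·h[0] + 1/10·h[1] + 1/5·h[3] + 1/5·h[4]
  h[4] = 1 + 1/10·h[0] + 3/10·h[1] + 3/10·h[3] + 1/10·h[4]
Solving the 4×4 linear system over states ≠ 2 gives exactly h = [5, 5, 0, 5, 5] (h[2] = 0 is the target).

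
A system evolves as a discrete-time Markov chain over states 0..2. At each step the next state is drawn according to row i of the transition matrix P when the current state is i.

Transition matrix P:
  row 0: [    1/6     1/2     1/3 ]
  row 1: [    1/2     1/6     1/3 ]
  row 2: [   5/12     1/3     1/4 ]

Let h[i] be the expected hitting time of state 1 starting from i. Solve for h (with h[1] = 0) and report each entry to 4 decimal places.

h = [2.2286, 0.0000, 2.5714]

First-step conditioning: h[1] = 0; for i ≠ 1, h[i] = 1 + Σ_k P[i][k]·h[k].
  h[0] = 1 + 1/6·h[0] + 1/3·h[2]
  h[2] = 1 + 5/12·h[0] + 1/4·h[2]
Solving the 2×2 linear system over states ≠ 1 gives exactly h = [78/35, 0, 18/7] (h[1] = 0 is the target).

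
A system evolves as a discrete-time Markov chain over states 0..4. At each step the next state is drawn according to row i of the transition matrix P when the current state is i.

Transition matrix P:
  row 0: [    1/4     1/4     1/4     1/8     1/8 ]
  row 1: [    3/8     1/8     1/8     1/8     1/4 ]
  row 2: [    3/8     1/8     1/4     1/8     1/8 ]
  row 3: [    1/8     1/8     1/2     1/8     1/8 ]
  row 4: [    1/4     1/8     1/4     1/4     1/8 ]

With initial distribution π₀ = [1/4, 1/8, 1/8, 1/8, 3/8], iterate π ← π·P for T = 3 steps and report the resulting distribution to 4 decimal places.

t=0: π = [0.2500, 0.1250, 0.1250, 0.1250, 0.3750]
t=1: π = [0.2656, 0.1563, 0.2656, 0.1719, 0.1406]
t=2: π = [0.2813, 0.1582, 0.2734, 0.1426, 0.1445]
t=3: π = [0.2861, 0.1602, 0.2659, 0.1431, 0.1448]

π = [0.2861, 0.1602, 0.2659, 0.1431, 0.1448]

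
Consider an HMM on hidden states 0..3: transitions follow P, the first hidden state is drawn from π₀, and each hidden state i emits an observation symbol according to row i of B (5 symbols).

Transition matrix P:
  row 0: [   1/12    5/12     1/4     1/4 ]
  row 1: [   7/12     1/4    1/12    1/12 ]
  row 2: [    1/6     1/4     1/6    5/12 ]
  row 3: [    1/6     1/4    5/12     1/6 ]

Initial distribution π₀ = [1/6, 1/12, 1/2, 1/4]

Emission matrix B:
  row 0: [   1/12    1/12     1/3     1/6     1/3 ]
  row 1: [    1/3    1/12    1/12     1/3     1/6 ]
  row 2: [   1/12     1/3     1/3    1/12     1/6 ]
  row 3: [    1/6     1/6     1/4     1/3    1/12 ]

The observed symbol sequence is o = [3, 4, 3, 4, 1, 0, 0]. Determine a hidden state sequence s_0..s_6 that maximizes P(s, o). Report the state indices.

path = [1, 0, 1, 0, 2, 1, 1]

t=0: δ = [2.778e-02, 2.778e-02, 4.167e-02, 8.333e-02]  (obs o_0=3)
t=1: δ = [5.401e-03, 3.472e-03, 5.787e-03, 1.447e-03]  ψ = [1, 3, 3, 2]  (obs o_1=4)
t=2: δ = [3.376e-04, 7.502e-04, 1.125e-04, 8.038e-04]  ψ = [1, 0, 0, 2]  (obs o_2=3)
t=3: δ = [1.459e-04, 3.349e-05, 5.582e-05, 1.116e-05]  ψ = [1, 3, 3, 3]  (obs o_3=4)
t=4: δ = [1.628e-06, 5.065e-06, 1.216e-05, 6.078e-06]  ψ = [1, 0, 0, 0]  (obs o_4=1)
t=5: δ = [2.462e-07, 1.013e-06, 2.110e-07, 8.441e-07]  ψ = [1, 2, 3, 2]  (obs o_5=0)
t=6: δ = [4.924e-08, 8.441e-08, 2.931e-08, 2.345e-08]  ψ = [1, 1, 3, 3]  (obs o_6=0)
backtrack: best end state = 1; path = [1, 0, 1, 0, 2, 1, 1]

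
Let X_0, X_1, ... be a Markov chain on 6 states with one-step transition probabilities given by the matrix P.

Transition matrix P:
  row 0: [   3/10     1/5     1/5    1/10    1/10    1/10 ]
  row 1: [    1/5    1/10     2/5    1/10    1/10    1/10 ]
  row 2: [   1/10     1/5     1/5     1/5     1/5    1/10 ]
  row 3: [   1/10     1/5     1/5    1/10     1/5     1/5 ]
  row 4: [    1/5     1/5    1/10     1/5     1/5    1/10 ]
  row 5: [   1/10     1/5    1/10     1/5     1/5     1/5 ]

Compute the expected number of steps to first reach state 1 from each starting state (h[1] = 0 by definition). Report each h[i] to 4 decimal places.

First-step conditioning: h[1] = 0; for i ≠ 1, h[i] = 1 + Σ_k P[i][k]·h[k].
  h[0] = 1 + 3/10·h[0] + 1/5·h[2] + 1/10·h[3] + 1/10·h[4] + 1/10·h[5]
  h[2] = 1 + 1/10·h[0] + 1/5·h[2] + 1/5·h[3] + 1/5·h[4] + 1/10·h[5]
  h[3] = 1 + 1/10·h[0] + 1/5·h[2] + 1/10·h[3] + 1/5·h[4] + 1/5·h[5]
  h[4] = 1 + 1/5·h[0] + 1/10·h[2] + 1/5·h[3] + 1/5·h[4] + 1/10·h[5]
  h[5] = 1 + 1/10·h[0] + 1/10·h[2] + 1/5·h[3] + 1/5·h[4] + 1/5·h[5]
Solving the 5×5 linear system over states ≠ 1 gives exactly h = [5, 0, 5, 5, 5, 5] (h[1] = 0 is the target).

h = [5.0000, 0.0000, 5.0000, 5.0000, 5.0000, 5.0000]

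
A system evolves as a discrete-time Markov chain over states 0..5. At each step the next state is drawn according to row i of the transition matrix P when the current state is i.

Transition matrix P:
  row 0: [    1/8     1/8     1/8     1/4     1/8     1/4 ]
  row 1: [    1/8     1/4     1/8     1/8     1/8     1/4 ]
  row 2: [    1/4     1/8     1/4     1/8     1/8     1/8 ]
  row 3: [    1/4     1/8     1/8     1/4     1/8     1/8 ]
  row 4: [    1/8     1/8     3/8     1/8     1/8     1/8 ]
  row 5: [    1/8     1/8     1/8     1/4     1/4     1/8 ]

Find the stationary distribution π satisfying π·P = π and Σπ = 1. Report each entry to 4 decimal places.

Balance equations π_j = Σ_i π_i·P[i][j]:
  π_0 = 1/8·π_0 + 1/8·π_1 + 1/4·π_2 + 1/4·π_3 + 1/8·π_4 + 1/8·π_5
  π_1 = 1/8·π_0 + 1/4·π_1 + 1/8·π_2 + 1/8·π_3 + 1/8·π_4 + 1/8·π_5
  π_2 = 1/8·π_0 + 1/8·π_1 + 1/4·π_2 + 1/8·π_3 + 3/8·π_4 + 1/8·π_5
  π_3 = 1/4·π_0 + 1/8·π_1 + 1/8·π_2 + 1/4·π_3 + 1/8·π_4 + 1/4·π_5
  π_4 = 1/8·π_0 + 1/8·π_1 + 1/8·π_2 + 1/8·π_3 + 1/8·π_4 + 1/4·π_5
  normalize: π_0 + π_1 + π_2 + π_3 + π_4 + π_5 = 1
Solving the linear system gives exactly π = [704/4095, 1/7, 5287/28665, 608/3185, 596/4095, 673/4095].

π = [0.1719, 0.1429, 0.1844, 0.1909, 0.1455, 0.1643]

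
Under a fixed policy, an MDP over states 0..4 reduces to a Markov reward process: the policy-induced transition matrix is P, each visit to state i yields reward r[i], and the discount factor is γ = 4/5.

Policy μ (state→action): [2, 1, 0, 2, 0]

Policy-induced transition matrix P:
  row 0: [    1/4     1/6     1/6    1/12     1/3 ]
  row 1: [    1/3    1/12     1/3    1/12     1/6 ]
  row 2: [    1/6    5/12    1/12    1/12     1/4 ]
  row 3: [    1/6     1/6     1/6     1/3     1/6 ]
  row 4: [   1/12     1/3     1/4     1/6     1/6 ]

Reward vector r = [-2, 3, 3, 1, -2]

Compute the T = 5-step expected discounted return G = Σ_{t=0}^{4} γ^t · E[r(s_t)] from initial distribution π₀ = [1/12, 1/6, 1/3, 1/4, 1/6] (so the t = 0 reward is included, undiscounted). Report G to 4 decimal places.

t=0: π = [0.0833, 0.1667, 0.3333, 0.2500, 0.1667], E[r] = 1.2500, γ^t·E[r] = 1.250000, running G = 1.250000
t=1: π = [0.1875, 0.2639, 0.1806, 0.1597, 0.2083], E[r] = 0.7014, γ^t·E[r] = 0.561111, running G = 1.811111
t=2: π = [0.2089, 0.2245, 0.2130, 0.1406, 0.2130], E[r] = 0.6094, γ^t·E[r] = 0.390000, running G = 2.201111
t=3: π = [0.2038, 0.2367, 0.2041, 0.1362, 0.2192], E[r] = 0.6126, γ^t·E[r] = 0.313654, running G = 2.514765
t=4: π = [0.2048, 0.2345, 0.2074, 0.1357, 0.2176], E[r] = 0.6164, γ^t·E[r] = 0.252472, running G = 2.767238

G = 2.7672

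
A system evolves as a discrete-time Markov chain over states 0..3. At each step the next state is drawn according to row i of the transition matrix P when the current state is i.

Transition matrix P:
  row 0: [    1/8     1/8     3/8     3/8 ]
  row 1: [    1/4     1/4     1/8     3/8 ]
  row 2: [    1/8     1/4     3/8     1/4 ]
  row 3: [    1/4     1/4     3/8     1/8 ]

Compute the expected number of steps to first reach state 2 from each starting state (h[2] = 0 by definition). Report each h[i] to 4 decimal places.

First-step conditioning: h[2] = 0; for i ≠ 2, h[i] = 1 + Σ_k P[i][k]·h[k].
  h[0] = 1 + 1/8·h[0] + 1/8·h[1] + 3/8·h[3]
  h[1] = 1 + 1/4·h[0] + 1/4·h[1] + 3/8·h[3]
  h[3] = 1 + 1/4·h[0] + 1/4·h[1] + 1/8·h[3]
Solving the 3×3 linear system over states ≠ 2 gives exactly h = [70/23, 90/23, 0, 72/23] (h[2] = 0 is the target).

h = [3.0435, 3.9130, 0.0000, 3.1304]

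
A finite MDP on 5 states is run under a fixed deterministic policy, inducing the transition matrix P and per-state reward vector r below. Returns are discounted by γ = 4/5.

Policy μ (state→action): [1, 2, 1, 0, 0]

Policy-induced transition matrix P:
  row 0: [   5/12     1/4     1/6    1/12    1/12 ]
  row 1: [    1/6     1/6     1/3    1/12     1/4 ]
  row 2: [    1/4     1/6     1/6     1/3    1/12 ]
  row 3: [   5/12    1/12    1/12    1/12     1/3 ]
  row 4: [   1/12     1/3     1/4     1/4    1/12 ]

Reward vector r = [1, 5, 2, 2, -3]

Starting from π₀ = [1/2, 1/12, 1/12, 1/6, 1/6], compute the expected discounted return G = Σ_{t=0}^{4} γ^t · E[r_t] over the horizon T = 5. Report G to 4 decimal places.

t=0: π = [0.5000, 0.0833, 0.0833, 0.1667, 0.1667], E[r] = 0.9167, γ^t·E[r] = 0.916667, running G = 0.916667
t=1: π = [0.3264, 0.2222, 0.1806, 0.1319, 0.1389], E[r] = 1.6458, γ^t·E[r] = 1.316667, running G = 2.233333
t=2: π = [0.2847, 0.2060, 0.2043, 0.1516, 0.1534], E[r] = 1.5666, γ^t·E[r] = 1.002593, running G = 3.235926
t=3: π = [0.2800, 0.2033, 0.2011, 0.1600, 0.1556], E[r] = 1.5521, γ^t·E[r] = 0.794667, running G = 4.030593
t=4: π = [0.2805, 0.2026, 0.2002, 0.1595, 0.1572], E[r] = 1.5413, γ^t·E[r] = 0.631312, running G = 4.661905

G = 4.6619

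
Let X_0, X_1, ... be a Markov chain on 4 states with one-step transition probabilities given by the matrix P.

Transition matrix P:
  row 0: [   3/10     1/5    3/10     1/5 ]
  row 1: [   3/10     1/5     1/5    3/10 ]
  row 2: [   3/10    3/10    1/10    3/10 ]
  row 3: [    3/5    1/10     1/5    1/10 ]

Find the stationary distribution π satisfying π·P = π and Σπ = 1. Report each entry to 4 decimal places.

Balance equations π_j = Σ_i π_i·P[i][j]:
  π_0 = 3/10·π_0 + 3/10·π_1 + 3/10·π_2 + 3/5·π_3
  π_1 = 1/5·π_0 + 1/5·π_1 + 3/10·π_2 + 1/10·π_3
  π_2 = 3/10·π_0 + 1/5·π_1 + 1/10·π_2 + 1/5·π_3
  normalize: π_0 + π_1 + π_2 + π_3 = 1
Solving the linear system gives exactly π = [15/41, 90/451, 97/451, 9/41].

π = [0.3659, 0.1996, 0.2151, 0.2195]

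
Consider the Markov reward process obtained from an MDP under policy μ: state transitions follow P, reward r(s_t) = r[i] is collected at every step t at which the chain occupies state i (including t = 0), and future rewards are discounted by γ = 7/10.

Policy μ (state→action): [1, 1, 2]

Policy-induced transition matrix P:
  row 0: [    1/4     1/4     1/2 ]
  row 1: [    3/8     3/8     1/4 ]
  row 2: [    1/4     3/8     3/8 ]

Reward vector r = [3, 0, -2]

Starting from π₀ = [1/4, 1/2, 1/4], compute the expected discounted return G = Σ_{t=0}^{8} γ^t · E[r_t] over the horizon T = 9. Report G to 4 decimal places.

t=0: π = [0.2500, 0.5000, 0.2500], E[r] = 0.2500, γ^t·E[r] = 0.250000, running G = 0.250000
t=1: π = [0.3125, 0.3438, 0.3438], E[r] = 0.2500, γ^t·E[r] = 0.175000, running G = 0.425000
t=2: π = [0.2930, 0.3359, 0.3711], E[r] = 0.1367, γ^t·E[r] = 0.066992, running G = 0.491992
t=3: π = [0.2920, 0.3384, 0.3696], E[r] = 0.1367, γ^t·E[r] = 0.046895, running G = 0.538887
t=4: π = [0.2923, 0.3385, 0.3692], E[r] = 0.1385, γ^t·E[r] = 0.033251, running G = 0.572138
t=5: π = [0.2923, 0.3385, 0.3692], E[r] = 0.1385, γ^t·E[r] = 0.023276, running G = 0.595414
t=6: π = [0.2923, 0.3385, 0.3692], E[r] = 0.1385, γ^t·E[r] = 0.016290, running G = 0.611703
t=7: π = [0.2923, 0.3385, 0.3692], E[r] = 0.1385, γ^t·E[r] = 0.011403, running G = 0.623106
t=8: π = [0.2923, 0.3385, 0.3692], E[r] = 0.1385, γ^t·E[r] = 0.007982, running G = 0.631088

G = 0.6311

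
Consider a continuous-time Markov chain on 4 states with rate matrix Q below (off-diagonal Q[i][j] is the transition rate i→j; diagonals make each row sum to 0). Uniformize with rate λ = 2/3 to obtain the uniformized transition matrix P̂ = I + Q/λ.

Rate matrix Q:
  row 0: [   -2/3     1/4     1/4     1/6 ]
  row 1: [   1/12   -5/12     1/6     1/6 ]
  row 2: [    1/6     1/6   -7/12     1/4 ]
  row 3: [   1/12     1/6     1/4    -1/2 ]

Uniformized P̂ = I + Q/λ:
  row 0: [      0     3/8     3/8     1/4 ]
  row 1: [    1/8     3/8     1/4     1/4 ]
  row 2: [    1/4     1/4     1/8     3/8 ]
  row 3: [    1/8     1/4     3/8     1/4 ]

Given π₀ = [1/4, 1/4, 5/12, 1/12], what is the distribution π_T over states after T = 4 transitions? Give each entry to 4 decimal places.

t=0: π = [0.2500, 0.2500, 0.4167, 0.0833]
t=1: π = [0.1458, 0.3125, 0.2396, 0.3021]
t=2: π = [0.1367, 0.3073, 0.2760, 0.2799]
t=3: π = [0.1424, 0.3055, 0.2676, 0.2845]
t=4: π = [0.1406, 0.3060, 0.2699, 0.2834]

π = [0.1406, 0.3060, 0.2699, 0.2834]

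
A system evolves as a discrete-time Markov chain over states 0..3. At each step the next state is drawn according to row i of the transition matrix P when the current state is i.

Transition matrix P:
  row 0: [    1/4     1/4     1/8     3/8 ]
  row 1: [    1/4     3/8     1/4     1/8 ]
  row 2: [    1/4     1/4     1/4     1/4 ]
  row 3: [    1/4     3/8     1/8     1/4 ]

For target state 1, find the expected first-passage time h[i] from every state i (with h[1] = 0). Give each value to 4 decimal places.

h = [3.4521, 0.0000, 3.5068, 3.0685]

First-step conditioning: h[1] = 0; for i ≠ 1, h[i] = 1 + Σ_k P[i][k]·h[k].
  h[0] = 1 + 1/4·h[0] + 1/8·h[2] + 3/8·h[3]
  h[2] = 1 + 1/4·h[0] + 1/4·h[2] + 1/4·h[3]
  h[3] = 1 + 1/4·h[0] + 1/8·h[2] + 1/4·h[3]
Solving the 3×3 linear system over states ≠ 1 gives exactly h = [252/73, 0, 256/73, 224/73] (h[1] = 0 is the target).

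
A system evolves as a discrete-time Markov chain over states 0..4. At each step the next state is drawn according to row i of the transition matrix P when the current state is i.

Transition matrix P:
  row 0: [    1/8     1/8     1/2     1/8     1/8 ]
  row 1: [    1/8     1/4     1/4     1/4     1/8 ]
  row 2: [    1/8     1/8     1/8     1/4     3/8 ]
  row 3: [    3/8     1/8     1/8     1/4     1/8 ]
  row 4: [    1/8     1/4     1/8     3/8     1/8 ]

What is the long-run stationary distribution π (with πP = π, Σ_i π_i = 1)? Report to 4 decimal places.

Balance equations π_j = Σ_i π_i·P[i][j]:
  π_0 = 1/8·π_0 + 1/8·π_1 + 1/8·π_2 + 3/8·π_3 + 1/8·π_4
  π_1 = 1/8·π_0 + 1/4·π_1 + 1/8·π_2 + 1/8·π_3 + 1/4·π_4
  π_2 = 1/2·π_0 + 1/4·π_1 + 1/8·π_2 + 1/8·π_3 + 1/8·π_4
  π_3 = 1/8·π_0 + 1/4·π_1 + 1/4·π_2 + 1/4·π_3 + 3/8·π_4
  normalize: π_0 + π_1 + π_2 + π_3 + π_4 = 1
Solving the linear system gives exactly π = [229/1223, 206/1223, 529/2446, 609/2446, 219/1223].

π = [0.1872, 0.1684, 0.2163, 0.2490, 0.1791]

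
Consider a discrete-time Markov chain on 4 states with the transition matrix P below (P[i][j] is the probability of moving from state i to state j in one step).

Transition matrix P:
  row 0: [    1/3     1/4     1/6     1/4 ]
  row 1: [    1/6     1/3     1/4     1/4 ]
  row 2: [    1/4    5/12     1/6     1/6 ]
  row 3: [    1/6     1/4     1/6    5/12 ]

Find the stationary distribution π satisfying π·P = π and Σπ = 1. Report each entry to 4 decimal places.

Balance equations π_j = Σ_i π_i·P[i][j]:
  π_0 = 1/3·π_0 + 1/6·π_1 + 1/4·π_2 + 1/6·π_3
  π_1 = 1/4·π_0 + 1/3·π_1 + 5/12·π_2 + 1/4·π_3
  π_2 = 1/6·π_0 + 1/4·π_1 + 1/6·π_2 + 1/6·π_3
  normalize: π_0 + π_1 + π_2 + π_3 = 1
Solving the linear system gives exactly π = [57/260, 4/13, 5/26, 73/260].

π = [0.2192, 0.3077, 0.1923, 0.2808]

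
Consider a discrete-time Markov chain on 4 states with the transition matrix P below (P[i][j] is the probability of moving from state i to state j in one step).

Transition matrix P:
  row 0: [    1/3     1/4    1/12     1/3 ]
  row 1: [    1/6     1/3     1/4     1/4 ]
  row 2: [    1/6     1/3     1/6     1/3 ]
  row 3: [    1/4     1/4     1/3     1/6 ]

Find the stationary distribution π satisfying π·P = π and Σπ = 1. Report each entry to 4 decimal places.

Balance equations π_j = Σ_i π_i·P[i][j]:
  π_0 = 1/3·π_0 + 1/6·π_1 + 1/6·π_2 + 1/4·π_3
  π_1 = 1/4·π_0 + 1/3·π_1 + 1/3·π_2 + 1/4·π_3
  π_2 = 1/12·π_0 + 1/4·π_1 + 1/6·π_2 + 1/3·π_3
  normalize: π_0 + π_1 + π_2 + π_3 = 1
Solving the linear system gives exactly π = [378/1669, 488/1669, 361/1669, 442/1669].

π = [0.2265, 0.2924, 0.2163, 0.2648]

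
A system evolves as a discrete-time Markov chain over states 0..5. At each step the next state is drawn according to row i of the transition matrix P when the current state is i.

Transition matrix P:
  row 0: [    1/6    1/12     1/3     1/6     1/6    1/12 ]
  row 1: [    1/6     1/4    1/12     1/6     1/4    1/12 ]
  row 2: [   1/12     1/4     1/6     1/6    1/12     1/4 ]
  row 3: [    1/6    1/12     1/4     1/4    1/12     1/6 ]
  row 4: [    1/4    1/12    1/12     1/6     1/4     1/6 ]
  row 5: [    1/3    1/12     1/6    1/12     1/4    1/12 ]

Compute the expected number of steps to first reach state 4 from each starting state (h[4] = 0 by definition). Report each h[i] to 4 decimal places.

h = [6.3612, 5.6458, 6.6254, 6.8595, 0.0000, 5.7456]

First-step conditioning: h[4] = 0; for i ≠ 4, h[i] = 1 + Σ_k P[i][k]·h[k].
  h[0] = 1 + 1/6·h[0] + 1/12·h[1] + 1/3·h[2] + 1/6·h[3] + 1/12·h[5]
  h[1] = 1 + 1/6·h[0] + 1/4·h[1] + 1/12·h[2] + 1/6·h[3] + 1/12·h[5]
  h[2] = 1 + 1/12·h[0] + 1/4·h[1] + 1/6·h[2] + 1/6·h[3] + 1/4·h[5]
  h[3] = 1 + 1/6·h[0] + 1/12·h[1] + 1/4·h[2] + 1/4·h[3] + 1/6·h[5]
  h[5] = 1 + 1/3·h[0] + 1/12·h[1] + 1/6·h[2] + 1/12·h[3] + 1/12·h[5]
Solving the 5×5 linear system over states ≠ 4 gives exactly h = [238056/37423, 211284/37423, 247944/37423, 256704/37423, 0, 215016/37423] (h[4] = 0 is the target).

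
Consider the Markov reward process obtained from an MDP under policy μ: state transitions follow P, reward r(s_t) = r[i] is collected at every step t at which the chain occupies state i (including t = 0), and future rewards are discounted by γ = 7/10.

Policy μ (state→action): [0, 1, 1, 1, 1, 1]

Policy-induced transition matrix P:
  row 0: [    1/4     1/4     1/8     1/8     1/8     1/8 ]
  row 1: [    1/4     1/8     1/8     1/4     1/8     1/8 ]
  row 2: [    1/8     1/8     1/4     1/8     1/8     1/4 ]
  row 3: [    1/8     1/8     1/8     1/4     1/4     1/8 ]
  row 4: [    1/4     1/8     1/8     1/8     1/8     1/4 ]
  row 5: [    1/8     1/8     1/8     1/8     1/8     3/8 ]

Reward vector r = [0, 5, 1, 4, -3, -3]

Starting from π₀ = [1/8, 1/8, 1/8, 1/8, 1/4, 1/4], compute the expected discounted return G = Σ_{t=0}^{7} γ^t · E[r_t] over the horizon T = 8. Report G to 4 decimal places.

G = 0.6428

t=0: π = [0.1250, 0.1250, 0.1250, 0.1250, 0.2500, 0.2500], E[r] = -0.2500, γ^t·E[r] = -0.250000, running G = -0.250000
t=1: π = [0.1875, 0.1406, 0.1406, 0.1563, 0.1406, 0.2344], E[r] = 0.3438, γ^t·E[r] = 0.240625, running G = -0.009375
t=2: π = [0.1836, 0.1484, 0.1426, 0.1621, 0.1445, 0.2188], E[r] = 0.4434, γ^t·E[r] = 0.217246, running G = 0.207871
t=3: π = [0.1846, 0.1479, 0.1428, 0.1638, 0.1453, 0.2156], E[r] = 0.4553, γ^t·E[r] = 0.156176, running G = 0.364047
t=4: π = [0.1847, 0.1481, 0.1429, 0.1640, 0.1455, 0.2149], E[r] = 0.4579, γ^t·E[r] = 0.109953, running G = 0.474000
t=5: π = [0.1848, 0.1481, 0.1429, 0.1640, 0.1455, 0.2148], E[r] = 0.4585, γ^t·E[r] = 0.077066, running G = 0.551066
t=6: π = [0.1848, 0.1481, 0.1429, 0.1640, 0.1455, 0.2147], E[r] = 0.4587, γ^t·E[r] = 0.053964, running G = 0.605030
t=7: π = [0.1848, 0.1481, 0.1429, 0.1640, 0.1455, 0.2147], E[r] = 0.4587, γ^t·E[r] = 0.037777, running G = 0.642807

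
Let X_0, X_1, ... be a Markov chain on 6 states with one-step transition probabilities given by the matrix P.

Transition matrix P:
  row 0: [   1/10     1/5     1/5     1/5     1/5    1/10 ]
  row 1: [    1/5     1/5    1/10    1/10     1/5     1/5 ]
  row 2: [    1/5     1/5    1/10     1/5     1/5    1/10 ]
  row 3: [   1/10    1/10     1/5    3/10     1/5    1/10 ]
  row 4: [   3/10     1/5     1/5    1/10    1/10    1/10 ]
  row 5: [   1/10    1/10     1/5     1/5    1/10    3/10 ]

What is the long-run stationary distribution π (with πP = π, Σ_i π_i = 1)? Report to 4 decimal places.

Balance equations π_j = Σ_i π_i·P[i][j]:
  π_0 = 1/10·π_0 + 1/5·π_1 + 1/5·π_2 + 1/10·π_3 + 3/10·π_4 + 1/10·π_5
  π_1 = 1/5·π_0 + 1/5·π_1 + 1/5·π_2 + 1/10·π_3 + 1/5·π_4 + 1/10·π_5
  π_2 = 1/5·π_0 + 1/10·π_1 + 1/10·π_2 + 1/5·π_3 + 1/5·π_4 + 1/5·π_5
  π_3 = 1/5·π_0 + 1/10·π_1 + 1/5·π_2 + 3/10·π_3 + 1/10·π_4 + 1/5·π_5
  π_4 = 1/5·π_0 + 1/5·π_1 + 1/5·π_2 + 1/5·π_3 + 1/10·π_4 + 1/10·π_5
  normalize: π_0 + π_1 + π_2 + π_3 + π_4 + π_5 = 1
Solving the linear system gives exactly π = [4859/29084, 331/1983, 3635/21813, 489/2644, 1337/7932, 1157/7932].

π = [0.1671, 0.1669, 0.1666, 0.1849, 0.1686, 0.1459]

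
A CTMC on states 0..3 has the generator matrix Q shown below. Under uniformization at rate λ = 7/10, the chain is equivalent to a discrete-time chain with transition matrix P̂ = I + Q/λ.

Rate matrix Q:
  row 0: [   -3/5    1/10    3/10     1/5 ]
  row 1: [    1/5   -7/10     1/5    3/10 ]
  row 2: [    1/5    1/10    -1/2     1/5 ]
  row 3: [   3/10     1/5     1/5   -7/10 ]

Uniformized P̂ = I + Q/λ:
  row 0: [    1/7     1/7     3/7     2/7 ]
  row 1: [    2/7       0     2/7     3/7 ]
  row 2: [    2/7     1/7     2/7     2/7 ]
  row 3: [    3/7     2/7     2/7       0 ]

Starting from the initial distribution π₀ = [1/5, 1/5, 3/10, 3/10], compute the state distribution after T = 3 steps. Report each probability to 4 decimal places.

π = [0.2810, 0.1557, 0.3251, 0.2382]

t=0: π = [0.2000, 0.2000, 0.3000, 0.3000]
t=1: π = [0.3000, 0.1571, 0.3143, 0.2286]
t=2: π = [0.2755, 0.1531, 0.3286, 0.2429]
t=3: π = [0.2810, 0.1557, 0.3251, 0.2382]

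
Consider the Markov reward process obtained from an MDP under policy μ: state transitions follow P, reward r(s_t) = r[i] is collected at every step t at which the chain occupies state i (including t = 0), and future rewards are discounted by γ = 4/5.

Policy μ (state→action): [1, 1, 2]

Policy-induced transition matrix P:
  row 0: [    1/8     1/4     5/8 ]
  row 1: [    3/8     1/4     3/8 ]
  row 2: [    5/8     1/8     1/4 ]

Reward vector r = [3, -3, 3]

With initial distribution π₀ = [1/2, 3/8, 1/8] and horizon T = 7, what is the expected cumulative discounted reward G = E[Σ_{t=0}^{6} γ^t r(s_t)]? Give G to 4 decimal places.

G = 5.9496

t=0: π = [0.5000, 0.3750, 0.1250], E[r] = 0.7500, γ^t·E[r] = 0.750000, running G = 0.750000
t=1: π = [0.2813, 0.2344, 0.4844], E[r] = 1.5938, γ^t·E[r] = 1.275000, running G = 2.025000
t=2: π = [0.4258, 0.1895, 0.3848], E[r] = 1.8633, γ^t·E[r] = 1.192500, running G = 3.217500
t=3: π = [0.3647, 0.2019, 0.4333], E[r] = 1.7886, γ^t·E[r] = 0.915750, running G = 4.133250
t=4: π = [0.3922, 0.1958, 0.4120], E[r] = 1.8250, γ^t·E[r] = 0.747525, running G = 4.880775
t=5: π = [0.3800, 0.1985, 0.4215], E[r] = 1.8090, γ^t·E[r] = 0.592778, running G = 5.473553
t=6: π = [0.3854, 0.1973, 0.4173], E[r] = 1.8162, γ^t·E[r] = 0.476093, running G = 5.949646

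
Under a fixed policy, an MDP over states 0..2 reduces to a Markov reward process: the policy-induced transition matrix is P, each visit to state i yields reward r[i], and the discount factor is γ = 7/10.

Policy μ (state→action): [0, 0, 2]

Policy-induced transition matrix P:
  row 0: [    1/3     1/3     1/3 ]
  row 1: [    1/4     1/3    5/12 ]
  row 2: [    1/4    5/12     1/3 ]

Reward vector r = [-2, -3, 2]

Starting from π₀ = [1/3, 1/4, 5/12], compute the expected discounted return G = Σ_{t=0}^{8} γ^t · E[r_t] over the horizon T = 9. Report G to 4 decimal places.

G = -2.6109

t=0: π = [0.3333, 0.2500, 0.4167], E[r] = -0.5833, γ^t·E[r] = -0.583333, running G = -0.583333
t=1: π = [0.2778, 0.3681, 0.3542], E[r] = -0.9514, γ^t·E[r] = -0.665972, running G = -1.249306
t=2: π = [0.2731, 0.3628, 0.3640], E[r] = -0.9068, γ^t·E[r] = -0.444346, running G = -1.693652
t=3: π = [0.2728, 0.3637, 0.3636], E[r] = -0.9094, γ^t·E[r] = -0.311919, running G = -2.005571
t=4: π = [0.2727, 0.3636, 0.3636], E[r] = -0.9091, γ^t·E[r] = -0.218269, running G = -2.223840
t=5: π = [0.2727, 0.3636, 0.3636], E[r] = -0.9091, γ^t·E[r] = -0.152791, running G = -2.376631
t=6: π = [0.2727, 0.3636, 0.3636], E[r] = -0.9091, γ^t·E[r] = -0.106954, running G = -2.483584
t=7: π = [0.2727, 0.3636, 0.3636], E[r] = -0.9091, γ^t·E[r] = -0.074868, running G = -2.558452
t=8: π = [0.2727, 0.3636, 0.3636], E[r] = -0.9091, γ^t·E[r] = -0.052407, running G = -2.610859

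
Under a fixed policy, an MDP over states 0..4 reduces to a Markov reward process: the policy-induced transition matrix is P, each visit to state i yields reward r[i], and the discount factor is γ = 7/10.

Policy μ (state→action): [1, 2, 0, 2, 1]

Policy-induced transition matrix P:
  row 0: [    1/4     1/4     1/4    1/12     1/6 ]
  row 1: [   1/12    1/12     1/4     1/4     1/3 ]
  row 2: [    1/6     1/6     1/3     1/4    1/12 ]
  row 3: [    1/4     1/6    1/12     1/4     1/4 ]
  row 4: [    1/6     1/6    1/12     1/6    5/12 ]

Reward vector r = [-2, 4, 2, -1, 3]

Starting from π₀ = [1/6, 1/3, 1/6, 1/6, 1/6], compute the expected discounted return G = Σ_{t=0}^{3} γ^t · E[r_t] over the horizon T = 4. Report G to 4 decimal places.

G = 3.6084

t=0: π = [0.1667, 0.3333, 0.1667, 0.1667, 0.1667], E[r] = 1.6667, γ^t·E[r] = 1.666667, running G = 1.666667
t=1: π = [0.1667, 0.1528, 0.2083, 0.2083, 0.2639], E[r] = 1.2778, γ^t·E[r] = 0.894444, running G = 2.561111
t=2: π = [0.1852, 0.1678, 0.1887, 0.2002, 0.2581], E[r] = 1.2523, γ^t·E[r] = 0.613634, running G = 3.174745
t=3: π = [0.1848, 0.1681, 0.1893, 0.1976, 0.2601], E[r] = 1.2643, γ^t·E[r] = 0.433646, running G = 3.608392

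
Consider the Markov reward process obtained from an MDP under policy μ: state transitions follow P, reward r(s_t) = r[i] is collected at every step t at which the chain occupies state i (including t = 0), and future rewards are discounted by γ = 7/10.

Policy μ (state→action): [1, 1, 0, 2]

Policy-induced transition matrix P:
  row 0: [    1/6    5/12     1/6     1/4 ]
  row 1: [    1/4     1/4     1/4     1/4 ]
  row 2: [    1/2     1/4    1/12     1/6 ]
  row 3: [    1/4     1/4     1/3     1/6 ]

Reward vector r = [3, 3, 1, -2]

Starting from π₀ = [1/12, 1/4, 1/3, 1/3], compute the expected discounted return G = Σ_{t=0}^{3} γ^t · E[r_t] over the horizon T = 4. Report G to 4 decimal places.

t=0: π = [0.0833, 0.2500, 0.3333, 0.3333], E[r] = 0.6667, γ^t·E[r] = 0.666667, running G = 0.666667
t=1: π = [0.3264, 0.2639, 0.2153, 0.1944], E[r] = 1.5972, γ^t·E[r] = 1.118056, running G = 1.784722
t=2: π = [0.2766, 0.3044, 0.2031, 0.2159], E[r] = 1.5145, γ^t·E[r] = 0.742089, running G = 2.526811
t=3: π = [0.2777, 0.2961, 0.2111, 0.2151], E[r] = 1.5024, γ^t·E[r] = 0.515327, running G = 3.042138

G = 3.0421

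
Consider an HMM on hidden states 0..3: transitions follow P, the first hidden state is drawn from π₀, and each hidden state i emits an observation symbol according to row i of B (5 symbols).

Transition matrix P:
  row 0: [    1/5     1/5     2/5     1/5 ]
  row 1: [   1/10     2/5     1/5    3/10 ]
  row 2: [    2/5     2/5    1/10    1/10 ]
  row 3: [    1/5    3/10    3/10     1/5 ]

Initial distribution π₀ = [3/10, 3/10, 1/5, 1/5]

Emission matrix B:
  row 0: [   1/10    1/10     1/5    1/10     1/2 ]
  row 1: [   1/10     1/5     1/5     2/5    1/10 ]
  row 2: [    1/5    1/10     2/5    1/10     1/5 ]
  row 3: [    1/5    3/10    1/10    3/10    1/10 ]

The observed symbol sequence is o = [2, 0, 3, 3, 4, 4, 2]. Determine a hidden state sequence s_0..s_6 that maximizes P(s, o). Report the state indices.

t=0: δ = [6.000e-02, 6.000e-02, 8.000e-02, 2.000e-02]  (obs o_0=2)
t=1: δ = [3.200e-03, 3.200e-03, 4.800e-03, 3.600e-03]  ψ = [2, 2, 0, 1]  (obs o_1=0)
t=2: δ = [1.920e-04, 7.680e-04, 1.280e-04, 2.880e-04]  ψ = [2, 2, 0, 1]  (obs o_2=3)
t=3: δ = [7.680e-06, 1.229e-04, 1.536e-05, 6.912e-05]  ψ = [1, 1, 1, 1]  (obs o_3=3)
t=4: δ = [6.912e-06, 4.915e-06, 4.915e-06, 3.686e-06]  ψ = [3, 1, 1, 1]  (obs o_4=4)
t=5: δ = [9.830e-07, 1.966e-07, 5.530e-07, 1.475e-07]  ψ = [2, 1, 0, 1]  (obs o_5=4)
t=6: δ = [4.424e-08, 4.424e-08, 1.573e-07, 1.966e-08]  ψ = [2, 2, 0, 0]  (obs o_6=2)
backtrack: best end state = 2; path = [0, 2, 1, 1, 2, 0, 2]

path = [0, 2, 1, 1, 2, 0, 2]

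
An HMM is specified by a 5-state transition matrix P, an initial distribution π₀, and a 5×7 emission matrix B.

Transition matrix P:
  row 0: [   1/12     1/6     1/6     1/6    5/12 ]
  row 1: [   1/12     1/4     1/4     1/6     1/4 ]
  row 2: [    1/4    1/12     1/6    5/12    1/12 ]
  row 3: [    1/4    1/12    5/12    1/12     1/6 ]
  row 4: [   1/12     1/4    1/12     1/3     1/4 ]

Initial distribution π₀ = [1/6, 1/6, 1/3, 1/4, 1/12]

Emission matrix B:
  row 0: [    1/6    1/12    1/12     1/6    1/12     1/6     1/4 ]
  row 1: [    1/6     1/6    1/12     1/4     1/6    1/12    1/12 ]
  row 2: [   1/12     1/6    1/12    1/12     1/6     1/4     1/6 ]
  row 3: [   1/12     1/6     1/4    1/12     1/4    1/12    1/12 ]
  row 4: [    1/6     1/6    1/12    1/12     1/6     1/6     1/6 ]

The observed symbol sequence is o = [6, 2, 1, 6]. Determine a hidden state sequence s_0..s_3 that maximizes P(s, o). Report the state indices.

path = [2, 3, 2, 0]

t=0: δ = [4.167e-02, 1.389e-02, 5.556e-02, 2.083e-02, 1.389e-02]  (obs o_0=6)
t=1: δ = [1.157e-03, 5.787e-04, 7.716e-04, 5.787e-03, 1.447e-03]  ψ = [2, 0, 2, 2, 0]  (obs o_1=2)
t=2: δ = [1.206e-04, 8.038e-05, 4.019e-04, 8.038e-05, 1.608e-04]  ψ = [3, 3, 3, 3, 3]  (obs o_2=1)
t=3: δ = [2.512e-05, 3.349e-06, 1.116e-05, 1.395e-05, 8.372e-06]  ψ = [2, 4, 2, 2, 0]  (obs o_3=6)
backtrack: best end state = 0; path = [2, 3, 2, 0]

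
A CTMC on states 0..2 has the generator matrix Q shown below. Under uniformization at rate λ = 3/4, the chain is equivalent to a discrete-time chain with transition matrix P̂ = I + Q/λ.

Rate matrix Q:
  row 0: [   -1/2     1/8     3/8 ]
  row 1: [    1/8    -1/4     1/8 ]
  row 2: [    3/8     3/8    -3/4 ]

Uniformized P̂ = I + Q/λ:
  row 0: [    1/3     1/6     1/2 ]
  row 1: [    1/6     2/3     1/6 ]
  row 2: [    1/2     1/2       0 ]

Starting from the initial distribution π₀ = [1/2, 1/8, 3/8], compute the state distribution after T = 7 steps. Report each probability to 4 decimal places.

π = [0.2905, 0.4835, 0.2259]

t=0: π = [0.5000, 0.1250, 0.3750]
t=1: π = [0.3750, 0.3542, 0.2708]
t=2: π = [0.3194, 0.4340, 0.2465]
t=3: π = [0.3021, 0.4659, 0.2321]
t=4: π = [0.2944, 0.4769, 0.2287]
t=5: π = [0.2920, 0.4814, 0.2267]
t=6: π = [0.2909, 0.4829, 0.2262]
t=7: π = [0.2905, 0.4835, 0.2259]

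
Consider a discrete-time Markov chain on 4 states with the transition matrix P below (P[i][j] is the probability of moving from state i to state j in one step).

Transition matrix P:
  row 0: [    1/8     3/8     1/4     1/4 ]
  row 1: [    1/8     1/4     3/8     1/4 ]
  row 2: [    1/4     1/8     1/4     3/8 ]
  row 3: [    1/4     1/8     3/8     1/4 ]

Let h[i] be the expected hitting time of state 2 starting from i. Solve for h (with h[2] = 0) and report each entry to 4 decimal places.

h = [3.1648, 2.8132, 0.0000, 2.8571]

First-step conditioning: h[2] = 0; for i ≠ 2, h[i] = 1 + Σ_k P[i][k]·h[k].
  h[0] = 1 + 1/8·h[0] + 3/8·h[1] + 1/4·h[3]
  h[1] = 1 + 1/8·h[0] + 1/4·h[1] + 1/4·h[3]
  h[3] = 1 + 1/4·h[0] + 1/8·h[1] + 1/4·h[3]
Solving the 3×3 linear system over states ≠ 2 gives exactly h = [288/91, 256/91, 0, 20/7] (h[2] = 0 is the target).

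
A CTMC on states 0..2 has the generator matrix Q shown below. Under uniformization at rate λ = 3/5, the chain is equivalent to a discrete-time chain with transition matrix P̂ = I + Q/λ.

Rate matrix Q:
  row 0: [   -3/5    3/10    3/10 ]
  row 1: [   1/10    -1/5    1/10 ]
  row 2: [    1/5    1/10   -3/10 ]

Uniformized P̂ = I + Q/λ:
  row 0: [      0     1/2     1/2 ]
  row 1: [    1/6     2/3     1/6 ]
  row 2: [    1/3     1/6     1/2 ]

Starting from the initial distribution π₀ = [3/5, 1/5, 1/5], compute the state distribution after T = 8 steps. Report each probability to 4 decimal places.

π = [0.1923, 0.4614, 0.3462]

t=0: π = [0.6000, 0.2000, 0.2000]
t=1: π = [0.1000, 0.4667, 0.4333]
t=2: π = [0.2222, 0.4333, 0.3444]
t=3: π = [0.1870, 0.4574, 0.3556]
t=4: π = [0.1948, 0.4577, 0.3475]
t=5: π = [0.1921, 0.4604, 0.3474]
t=6: π = [0.1925, 0.4609, 0.3465]
t=7: π = [0.1923, 0.4613, 0.3464]
t=8: π = [0.1923, 0.4614, 0.3462]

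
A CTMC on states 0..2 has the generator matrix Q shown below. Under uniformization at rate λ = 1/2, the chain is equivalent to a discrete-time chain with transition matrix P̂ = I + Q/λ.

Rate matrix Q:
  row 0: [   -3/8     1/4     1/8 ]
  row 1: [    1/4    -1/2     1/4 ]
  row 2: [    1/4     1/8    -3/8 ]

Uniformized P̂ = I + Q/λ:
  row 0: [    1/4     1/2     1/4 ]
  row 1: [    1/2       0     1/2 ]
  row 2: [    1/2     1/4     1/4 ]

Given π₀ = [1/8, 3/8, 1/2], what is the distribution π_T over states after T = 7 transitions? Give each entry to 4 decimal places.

π = [0.4000, 0.2799, 0.3201]

t=0: π = [0.1250, 0.3750, 0.5000]
t=1: π = [0.4688, 0.1875, 0.3438]
t=2: π = [0.3828, 0.3203, 0.2969]
t=3: π = [0.4043, 0.2656, 0.3301]
t=4: π = [0.3989, 0.2847, 0.3164]
t=5: π = [0.4003, 0.2786, 0.3212]
t=6: π = [0.3999, 0.2804, 0.3196]
t=7: π = [0.4000, 0.2799, 0.3201]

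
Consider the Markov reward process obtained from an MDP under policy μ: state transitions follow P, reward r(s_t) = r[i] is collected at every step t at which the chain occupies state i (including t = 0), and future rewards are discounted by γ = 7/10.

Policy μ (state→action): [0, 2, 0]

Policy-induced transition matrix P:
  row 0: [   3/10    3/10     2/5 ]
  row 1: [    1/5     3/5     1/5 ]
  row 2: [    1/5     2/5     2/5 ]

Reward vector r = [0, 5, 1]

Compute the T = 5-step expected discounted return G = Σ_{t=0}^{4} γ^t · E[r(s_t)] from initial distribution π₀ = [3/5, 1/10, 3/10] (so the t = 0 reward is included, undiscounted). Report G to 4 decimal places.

G = 5.1254

t=0: π = [0.6000, 0.1000, 0.3000], E[r] = 0.8000, γ^t·E[r] = 0.800000, running G = 0.800000
t=1: π = [0.2600, 0.3600, 0.3800], E[r] = 2.1800, γ^t·E[r] = 1.526000, running G = 2.326000
t=2: π = [0.2260, 0.4460, 0.3280], E[r] = 2.5580, γ^t·E[r] = 1.253420, running G = 3.579420
t=3: π = [0.2226, 0.4666, 0.3108], E[r] = 2.6438, γ^t·E[r] = 0.906823, running G = 4.486243
t=4: π = [0.2223, 0.4711, 0.3067], E[r] = 2.6620, γ^t·E[r] = 0.639141, running G = 5.125385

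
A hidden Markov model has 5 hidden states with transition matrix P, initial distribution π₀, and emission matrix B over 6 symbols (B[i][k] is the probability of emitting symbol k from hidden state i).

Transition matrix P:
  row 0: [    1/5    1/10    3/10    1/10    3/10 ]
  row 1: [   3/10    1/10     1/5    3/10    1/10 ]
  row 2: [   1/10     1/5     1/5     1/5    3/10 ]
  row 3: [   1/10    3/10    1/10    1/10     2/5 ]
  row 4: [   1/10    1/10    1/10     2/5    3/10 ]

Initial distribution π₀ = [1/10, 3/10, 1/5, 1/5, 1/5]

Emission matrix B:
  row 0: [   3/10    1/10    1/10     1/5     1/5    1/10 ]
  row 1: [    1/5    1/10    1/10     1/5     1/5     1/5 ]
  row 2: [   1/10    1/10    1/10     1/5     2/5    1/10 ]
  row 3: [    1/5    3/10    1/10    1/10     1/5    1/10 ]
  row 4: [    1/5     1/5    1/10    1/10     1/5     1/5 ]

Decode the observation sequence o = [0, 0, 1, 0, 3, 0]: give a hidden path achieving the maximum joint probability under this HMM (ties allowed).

t=0: δ = [3.000e-02, 6.000e-02, 2.000e-02, 4.000e-02, 4.000e-02]  (obs o_0=0)
t=1: δ = [5.400e-03, 2.400e-03, 1.200e-03, 3.600e-03, 3.200e-03]  ψ = [1, 3, 1, 1, 3]  (obs o_1=0)
t=2: δ = [1.080e-04, 1.080e-04, 1.620e-04, 3.840e-04, 3.240e-04]  ψ = [0, 3, 0, 4, 0]  (obs o_2=1)
t=3: δ = [1.152e-05, 2.304e-05, 3.840e-06, 2.592e-05, 3.072e-05]  ψ = [3, 3, 3, 4, 3]  (obs o_3=0)
t=4: δ = [1.382e-06, 1.555e-06, 9.216e-07, 1.229e-06, 1.037e-06]  ψ = [1, 3, 1, 4, 3]  (obs o_4=3)
t=5: δ = [1.400e-07, 7.373e-08, 4.147e-08, 9.331e-08, 9.830e-08]  ψ = [1, 3, 0, 1, 3]  (obs o_5=0)
backtrack: best end state = 0; path = [1, 0, 4, 3, 1, 0]

path = [1, 0, 4, 3, 1, 0]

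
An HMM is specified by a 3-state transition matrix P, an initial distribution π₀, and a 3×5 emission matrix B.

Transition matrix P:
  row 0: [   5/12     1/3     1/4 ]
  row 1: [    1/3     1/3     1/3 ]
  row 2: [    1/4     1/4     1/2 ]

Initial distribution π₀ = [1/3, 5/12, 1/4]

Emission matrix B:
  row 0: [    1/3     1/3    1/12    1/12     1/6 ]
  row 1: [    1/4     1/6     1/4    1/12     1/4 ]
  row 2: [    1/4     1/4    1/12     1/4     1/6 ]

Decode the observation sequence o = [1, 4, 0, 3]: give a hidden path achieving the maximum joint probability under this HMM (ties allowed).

path = [0, 1, 2, 2]

t=0: δ = [1.111e-01, 6.944e-02, 6.250e-02]  (obs o_0=1)
t=1: δ = [7.716e-03, 9.259e-03, 5.208e-03]  ψ = [0, 0, 2]  (obs o_1=4)
t=2: δ = [1.072e-03, 7.716e-04, 7.716e-04]  ψ = [0, 1, 1]  (obs o_2=0)
t=3: δ = [3.721e-05, 2.977e-05, 9.645e-05]  ψ = [0, 0, 2]  (obs o_3=3)
backtrack: best end state = 2; path = [0, 1, 2, 2]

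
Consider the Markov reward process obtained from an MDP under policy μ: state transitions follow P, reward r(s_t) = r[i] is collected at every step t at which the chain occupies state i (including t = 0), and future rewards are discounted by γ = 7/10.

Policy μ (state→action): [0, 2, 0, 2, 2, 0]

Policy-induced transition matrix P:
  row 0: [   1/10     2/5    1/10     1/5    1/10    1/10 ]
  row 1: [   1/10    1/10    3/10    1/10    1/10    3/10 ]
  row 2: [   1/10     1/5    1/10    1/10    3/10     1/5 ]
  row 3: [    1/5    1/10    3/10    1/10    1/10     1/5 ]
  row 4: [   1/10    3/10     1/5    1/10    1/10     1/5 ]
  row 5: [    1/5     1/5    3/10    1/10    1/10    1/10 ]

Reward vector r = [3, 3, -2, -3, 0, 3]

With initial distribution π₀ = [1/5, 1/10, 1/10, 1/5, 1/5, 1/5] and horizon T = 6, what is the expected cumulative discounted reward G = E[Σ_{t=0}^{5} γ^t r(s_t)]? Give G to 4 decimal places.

t=0: π = [0.2000, 0.1000, 0.1000, 0.2000, 0.2000, 0.2000], E[r] = 0.7000, γ^t·E[r] = 0.700000, running G = 0.700000
t=1: π = [0.1400, 0.2300, 0.2200, 0.1200, 0.1200, 0.1700], E[r] = 0.8200, γ^t·E[r] = 0.574000, running G = 1.274000
t=2: π = [0.1290, 0.2050, 0.2160, 0.1140, 0.1440, 0.1920], E[r] = 0.8040, γ^t·E[r] = 0.393960, running G = 1.667960
t=3: π = [0.1306, 0.2083, 0.2166, 0.1129, 0.1432, 0.1884], E[r] = 0.8100, γ^t·E[r] = 0.277830, running G = 1.945790
t=4: π = [0.1301, 0.2083, 0.2162, 0.1131, 0.1433, 0.1889], E[r] = 0.8105, γ^t·E[r] = 0.194596, running G = 2.140386
t=5: π = [0.1302, 0.2082, 0.2164, 0.1130, 0.1432, 0.1889], E[r] = 0.8102, γ^t·E[r] = 0.136172, running G = 2.276558

G = 2.2766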